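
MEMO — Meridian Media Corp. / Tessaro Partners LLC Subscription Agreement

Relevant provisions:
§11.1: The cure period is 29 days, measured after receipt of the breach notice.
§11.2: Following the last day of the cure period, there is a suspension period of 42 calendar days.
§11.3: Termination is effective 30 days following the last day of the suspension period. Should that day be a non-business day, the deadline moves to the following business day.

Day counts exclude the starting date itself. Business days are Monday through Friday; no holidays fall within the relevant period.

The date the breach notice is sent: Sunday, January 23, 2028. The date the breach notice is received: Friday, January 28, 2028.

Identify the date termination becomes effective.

The last day of the cure period: 29 calendar days after January 28, 2028 is February 26, 2028.
The last day of the suspension period: 42 calendar days after February 26, 2028 is April 8, 2028.
The date termination becomes effective: 30 calendar days after April 8, 2028 is May 8, 2028. May 8, 2028 is a Monday, so no roll-forward applies.

May 8, 2028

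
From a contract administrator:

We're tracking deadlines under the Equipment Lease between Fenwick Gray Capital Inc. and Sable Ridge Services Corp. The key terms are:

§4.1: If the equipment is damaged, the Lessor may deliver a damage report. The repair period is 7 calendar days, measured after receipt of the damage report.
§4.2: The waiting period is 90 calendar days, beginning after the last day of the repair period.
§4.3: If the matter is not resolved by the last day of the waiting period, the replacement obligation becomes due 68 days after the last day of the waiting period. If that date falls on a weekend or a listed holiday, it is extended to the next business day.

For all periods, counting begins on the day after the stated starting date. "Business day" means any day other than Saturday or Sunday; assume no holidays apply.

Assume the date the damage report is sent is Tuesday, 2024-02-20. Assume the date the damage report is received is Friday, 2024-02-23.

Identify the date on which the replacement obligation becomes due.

2024-08-06

The last day of the repair period: 7 calendar days after 2024-02-23 is 2024-03-01.
Adding 90 calendar days to 2024-03-01 gives 2024-05-30, which is the last day of the waiting period.
The date on which the replacement obligation becomes due: 2024-05-30 + 68 days = 2024-08-06. 2024-08-06 is a Tuesday, so no roll-forward applies.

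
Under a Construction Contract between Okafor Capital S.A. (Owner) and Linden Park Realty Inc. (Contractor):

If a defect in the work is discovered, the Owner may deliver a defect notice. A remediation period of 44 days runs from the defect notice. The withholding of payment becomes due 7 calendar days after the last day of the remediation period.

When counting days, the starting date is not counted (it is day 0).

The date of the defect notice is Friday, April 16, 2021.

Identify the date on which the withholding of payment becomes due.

June 6, 2021

The last day of the remediation period: April 16, 2021 + 44 days = May 30, 2021.
Adding 7 calendar days to May 30, 2021 gives June 6, 2021, which is the date on which the withholding of payment becomes due.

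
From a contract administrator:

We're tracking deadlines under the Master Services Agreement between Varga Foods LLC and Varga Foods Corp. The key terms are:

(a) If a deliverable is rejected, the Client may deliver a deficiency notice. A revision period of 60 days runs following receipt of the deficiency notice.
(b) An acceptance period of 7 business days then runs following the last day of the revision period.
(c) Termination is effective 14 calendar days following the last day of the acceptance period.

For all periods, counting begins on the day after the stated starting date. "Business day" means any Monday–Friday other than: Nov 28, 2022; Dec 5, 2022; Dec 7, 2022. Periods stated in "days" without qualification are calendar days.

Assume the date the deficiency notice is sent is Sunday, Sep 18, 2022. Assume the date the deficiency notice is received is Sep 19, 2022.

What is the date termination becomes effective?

The last day of the revision period: Sep 19, 2022 + 60 days = Nov 18, 2022.
From Friday, Nov 18, 2022, 7 business days (Nov 21, Nov 22, Nov 23, Nov 24, Nov 25, Nov 29, Nov 30, skipping weekends and the listed holiday on Nov 28) brings us to Wednesday, Nov 30, 2022, which is the last day of the acceptance period.
The date termination becomes effective: Nov 30, 2022 + 14 days = Dec 14, 2022.

Dec 14, 2022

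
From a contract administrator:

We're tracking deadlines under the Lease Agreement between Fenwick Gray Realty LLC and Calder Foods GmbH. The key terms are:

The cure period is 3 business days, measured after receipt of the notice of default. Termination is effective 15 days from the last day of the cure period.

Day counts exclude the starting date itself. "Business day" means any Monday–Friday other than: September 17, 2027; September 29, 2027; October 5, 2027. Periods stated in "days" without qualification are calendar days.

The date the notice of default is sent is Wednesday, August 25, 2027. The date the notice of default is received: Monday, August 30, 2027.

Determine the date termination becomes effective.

The last day of the cure period: counting 3 business days from Monday, August 30, 2027 (Aug 31, Sep 1, Sep 2, skipping weekends) reaches Thursday, September 2, 2027.
The date termination becomes effective: 15 calendar days after September 2, 2027 is September 17, 2027.

September 17, 2027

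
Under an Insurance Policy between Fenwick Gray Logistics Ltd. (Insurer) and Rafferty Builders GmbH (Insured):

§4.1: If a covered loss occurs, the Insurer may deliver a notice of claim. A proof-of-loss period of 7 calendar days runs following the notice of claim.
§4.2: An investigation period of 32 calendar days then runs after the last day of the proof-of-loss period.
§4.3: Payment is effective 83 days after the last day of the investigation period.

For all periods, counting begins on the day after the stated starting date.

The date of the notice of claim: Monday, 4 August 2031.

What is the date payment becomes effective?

4 December 2031

Adding 7 calendar days to 4 August 2031 gives 11 August 2031, which is the last day of the proof-of-loss period.
The last day of the investigation period: 11 August 2031 + 32 days = 12 September 2031.
Adding 83 calendar days to 12 September 2031 gives 4 December 2031, which is the date payment becomes effective.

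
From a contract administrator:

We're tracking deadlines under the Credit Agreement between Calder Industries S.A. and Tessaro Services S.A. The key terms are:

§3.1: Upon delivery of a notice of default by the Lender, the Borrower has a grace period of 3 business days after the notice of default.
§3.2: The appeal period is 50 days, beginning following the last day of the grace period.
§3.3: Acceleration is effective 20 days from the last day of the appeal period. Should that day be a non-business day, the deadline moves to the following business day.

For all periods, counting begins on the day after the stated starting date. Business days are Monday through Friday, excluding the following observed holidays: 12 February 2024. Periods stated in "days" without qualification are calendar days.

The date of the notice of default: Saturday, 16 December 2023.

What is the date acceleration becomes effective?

The last day of the grace period: 3 business days after Saturday, 16 December 2023, skipping weekends — Dec 18, Dec 19, Dec 20 — lands on Wednesday, 20 December 2023.
Adding 50 calendar days to 20 December 2023 gives 8 February 2024, which is the last day of the appeal period.
Adding 20 calendar days to 8 February 2024 gives 28 February 2024, which is the date acceleration becomes effective. 28 February 2024 is a Wednesday and is not a listed holiday, so no roll-forward applies.

28 February 2024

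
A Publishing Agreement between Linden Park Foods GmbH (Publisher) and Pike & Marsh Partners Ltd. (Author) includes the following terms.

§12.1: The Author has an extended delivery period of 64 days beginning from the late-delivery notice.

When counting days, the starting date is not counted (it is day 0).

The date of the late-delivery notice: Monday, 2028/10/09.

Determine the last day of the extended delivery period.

The last day of the extended delivery period: 64 calendar days after 2028/10/09 is 2028/12/12.

2028/12/12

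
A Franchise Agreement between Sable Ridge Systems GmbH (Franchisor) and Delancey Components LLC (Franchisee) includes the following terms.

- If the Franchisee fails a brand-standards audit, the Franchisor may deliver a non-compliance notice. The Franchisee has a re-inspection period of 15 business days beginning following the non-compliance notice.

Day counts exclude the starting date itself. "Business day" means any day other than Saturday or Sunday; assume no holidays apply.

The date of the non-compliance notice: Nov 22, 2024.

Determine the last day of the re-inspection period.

Dec 13, 2024

From Friday, Nov 22, 2024, 15 business days (Nov 25, Nov 26, Nov 27, Nov 28, …, Dec 11, Dec 12, Dec 13, skipping weekends) brings us to Friday, Dec 13, 2024, which is the last day of the re-inspection period.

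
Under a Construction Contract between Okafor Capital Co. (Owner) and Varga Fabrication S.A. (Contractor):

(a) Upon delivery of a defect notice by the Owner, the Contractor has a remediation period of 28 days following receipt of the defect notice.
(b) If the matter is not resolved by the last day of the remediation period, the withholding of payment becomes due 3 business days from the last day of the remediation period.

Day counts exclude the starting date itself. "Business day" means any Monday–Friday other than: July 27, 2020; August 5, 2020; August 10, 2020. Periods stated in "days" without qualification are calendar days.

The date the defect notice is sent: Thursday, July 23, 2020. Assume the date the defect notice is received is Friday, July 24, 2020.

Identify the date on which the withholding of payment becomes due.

The last day of the remediation period: 28 calendar days after July 24, 2020 is August 21, 2020.
From Friday, August 21, 2020, 3 business days (Aug 24, Aug 25, Aug 26, skipping weekends) brings us to Wednesday, August 26, 2020, which is the date on which the withholding of payment becomes due.

August 26, 2020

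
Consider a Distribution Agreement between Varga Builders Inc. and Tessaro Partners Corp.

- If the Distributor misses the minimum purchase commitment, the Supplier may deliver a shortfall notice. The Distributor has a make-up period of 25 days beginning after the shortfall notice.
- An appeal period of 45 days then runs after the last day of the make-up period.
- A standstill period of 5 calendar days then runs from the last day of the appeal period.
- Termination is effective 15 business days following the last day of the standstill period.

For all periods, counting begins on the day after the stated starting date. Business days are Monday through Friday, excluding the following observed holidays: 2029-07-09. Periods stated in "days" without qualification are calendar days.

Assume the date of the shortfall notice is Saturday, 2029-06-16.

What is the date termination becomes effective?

The last day of the make-up period: 2029-06-16 + 25 days = 2029-07-11.
The last day of the appeal period: 2029-07-11 + 45 days = 2029-08-25.
The last day of the standstill period: 2029-08-25 + 5 days = 2029-08-30.
The date termination becomes effective: 15 business days after Thursday, 2029-08-30, skipping weekends — Aug 31, Sep 3, Sep 4, Sep 5, …, Sep 18, Sep 19, Sep 20 — lands on Thursday, 2029-09-20.

2029-09-20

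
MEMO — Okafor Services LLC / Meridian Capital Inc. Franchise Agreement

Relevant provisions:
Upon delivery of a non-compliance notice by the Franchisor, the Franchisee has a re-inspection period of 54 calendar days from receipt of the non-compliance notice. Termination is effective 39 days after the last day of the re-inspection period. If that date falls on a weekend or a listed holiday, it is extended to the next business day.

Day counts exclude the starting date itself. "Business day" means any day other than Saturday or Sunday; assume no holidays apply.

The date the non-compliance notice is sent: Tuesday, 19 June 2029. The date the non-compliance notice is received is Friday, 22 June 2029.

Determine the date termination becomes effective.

The last day of the re-inspection period: 54 calendar days after 22 June 2029 is 15 August 2029.
The date termination becomes effective: 15 August 2029 + 39 days = 23 September 2029. That falls on a Sunday, so it rolls to the next business day, Monday, 24 September 2029.

24 September 2029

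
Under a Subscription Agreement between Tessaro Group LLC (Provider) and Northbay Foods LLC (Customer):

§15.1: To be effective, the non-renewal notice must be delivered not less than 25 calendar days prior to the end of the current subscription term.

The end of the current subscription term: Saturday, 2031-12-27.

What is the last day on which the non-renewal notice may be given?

2031-12-02

Counting back 25 calendar days from 2031-12-27 gives 2031-12-02.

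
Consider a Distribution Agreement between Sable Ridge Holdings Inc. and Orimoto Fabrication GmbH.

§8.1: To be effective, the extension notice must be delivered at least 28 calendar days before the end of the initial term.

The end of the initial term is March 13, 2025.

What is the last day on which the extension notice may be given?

February 13, 2025

Counting back 28 calendar days from March 13, 2025 gives February 13, 2025.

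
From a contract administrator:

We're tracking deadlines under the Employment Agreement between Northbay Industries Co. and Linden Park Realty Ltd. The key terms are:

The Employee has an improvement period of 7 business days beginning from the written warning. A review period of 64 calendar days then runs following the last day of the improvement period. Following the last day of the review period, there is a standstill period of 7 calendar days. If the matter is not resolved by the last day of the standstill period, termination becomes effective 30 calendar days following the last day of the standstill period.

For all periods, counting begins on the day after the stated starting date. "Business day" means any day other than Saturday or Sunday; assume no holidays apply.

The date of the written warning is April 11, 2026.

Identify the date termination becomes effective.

July 31, 2026

The last day of the improvement period: 7 business days after Saturday, April 11, 2026, skipping weekends — Apr 13, Apr 14, Apr 15, Apr 16, Apr 17, Apr 20, Apr 21 — lands on Tuesday, April 21, 2026.
Adding 64 calendar days to April 21, 2026 gives June 24, 2026, which is the last day of the review period.
The last day of the standstill period: 7 calendar days after June 24, 2026 is July 1, 2026.
The date termination becomes effective: 30 calendar days after July 1, 2026 is July 31, 2026.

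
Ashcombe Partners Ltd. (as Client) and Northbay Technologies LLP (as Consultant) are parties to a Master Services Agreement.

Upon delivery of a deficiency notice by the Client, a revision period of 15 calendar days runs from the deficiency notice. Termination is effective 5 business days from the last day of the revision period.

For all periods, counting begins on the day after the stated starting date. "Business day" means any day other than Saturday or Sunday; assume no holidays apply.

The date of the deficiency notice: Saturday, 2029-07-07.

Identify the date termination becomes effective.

2029-07-27

The last day of the revision period: 2029-07-07 + 15 days = 2029-07-22.
From Sunday, 2029-07-22, 5 business days (Jul 23, Jul 24, Jul 25, Jul 26, Jul 27, skipping weekends) brings us to Friday, 2029-07-27, which is the date termination becomes effective.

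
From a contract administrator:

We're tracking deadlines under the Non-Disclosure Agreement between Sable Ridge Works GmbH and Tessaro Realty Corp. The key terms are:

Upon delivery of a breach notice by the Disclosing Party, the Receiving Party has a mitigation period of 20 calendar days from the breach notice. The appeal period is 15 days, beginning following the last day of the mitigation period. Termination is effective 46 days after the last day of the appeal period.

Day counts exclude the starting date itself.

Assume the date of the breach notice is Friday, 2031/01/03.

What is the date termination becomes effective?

Adding 20 calendar days to 2031/01/03 gives 2031/01/23, which is the last day of the mitigation period.
The last day of the appeal period: 2031/01/23 + 15 days = 2031/02/07.
The date termination becomes effective: 46 calendar days after 2031/02/07 is 2031/03/25.

2031/03/25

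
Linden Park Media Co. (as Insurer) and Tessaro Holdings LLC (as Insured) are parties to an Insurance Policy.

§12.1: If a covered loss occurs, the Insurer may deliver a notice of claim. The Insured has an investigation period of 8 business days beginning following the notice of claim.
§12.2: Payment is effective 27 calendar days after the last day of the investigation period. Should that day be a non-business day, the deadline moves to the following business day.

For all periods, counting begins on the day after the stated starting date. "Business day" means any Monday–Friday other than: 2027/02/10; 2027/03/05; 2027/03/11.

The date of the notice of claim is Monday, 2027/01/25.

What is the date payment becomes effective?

2027/03/03

From Monday, 2027/01/25, 8 business days (Jan 26, Jan 27, Jan 28, Jan 29, Feb 1, Feb 2, Feb 3, Feb 4, skipping weekends) brings us to Thursday, 2027/02/04, which is the last day of the investigation period.
Adding 27 calendar days to 2027/02/04 gives 2027/03/03, which is the date payment becomes effective. 2027/03/03 is a Wednesday and is not a listed holiday, so no roll-forward applies.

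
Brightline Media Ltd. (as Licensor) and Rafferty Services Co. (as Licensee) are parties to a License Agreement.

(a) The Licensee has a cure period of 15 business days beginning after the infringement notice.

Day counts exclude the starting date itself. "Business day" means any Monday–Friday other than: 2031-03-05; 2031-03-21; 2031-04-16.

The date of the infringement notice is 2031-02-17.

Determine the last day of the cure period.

The last day of the cure period: counting 15 business days from Monday, 2031-02-17 (Feb 18, Feb 19, Feb 20, Feb 21, …, Mar 7, Mar 10, Mar 11, skipping weekends and the listed holiday on Mar 5) reaches Tuesday, 2031-03-11.

2031-03-11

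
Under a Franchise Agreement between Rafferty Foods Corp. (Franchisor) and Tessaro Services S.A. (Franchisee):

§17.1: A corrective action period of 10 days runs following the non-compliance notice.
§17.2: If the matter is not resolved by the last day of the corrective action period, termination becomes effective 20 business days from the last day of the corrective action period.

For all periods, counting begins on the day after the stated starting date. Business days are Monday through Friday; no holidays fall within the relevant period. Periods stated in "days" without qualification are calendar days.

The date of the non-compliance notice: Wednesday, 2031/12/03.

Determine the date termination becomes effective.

Adding 10 calendar days to 2031/12/03 gives 2031/12/13, which is the last day of the corrective action period.
From Saturday, 2031/12/13, 20 business days (Dec 15, Dec 16, Dec 17, Dec 18, …, Jan 7, Jan 8, Jan 9, skipping weekends) brings us to Friday, 2032/01/09, which is the date termination becomes effective.

2032/01/09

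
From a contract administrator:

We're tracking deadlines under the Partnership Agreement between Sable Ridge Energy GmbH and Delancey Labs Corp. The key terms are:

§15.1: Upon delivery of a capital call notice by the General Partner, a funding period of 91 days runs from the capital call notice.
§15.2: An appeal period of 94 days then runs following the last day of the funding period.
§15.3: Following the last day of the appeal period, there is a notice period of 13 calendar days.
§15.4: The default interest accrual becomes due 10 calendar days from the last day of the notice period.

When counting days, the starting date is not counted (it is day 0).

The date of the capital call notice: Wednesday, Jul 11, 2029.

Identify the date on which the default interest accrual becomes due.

Adding 91 calendar days to Jul 11, 2029 gives Oct 10, 2029, which is the last day of the funding period.
The last day of the appeal period: 94 calendar days after Oct 10, 2029 is Jan 12, 2030.
The last day of the notice period: 13 calendar days after Jan 12, 2030 is Jan 25, 2030.
The date on which the default interest accrual becomes due: 10 calendar days after Jan 25, 2030 is Feb 4, 2030.

Feb 4, 2030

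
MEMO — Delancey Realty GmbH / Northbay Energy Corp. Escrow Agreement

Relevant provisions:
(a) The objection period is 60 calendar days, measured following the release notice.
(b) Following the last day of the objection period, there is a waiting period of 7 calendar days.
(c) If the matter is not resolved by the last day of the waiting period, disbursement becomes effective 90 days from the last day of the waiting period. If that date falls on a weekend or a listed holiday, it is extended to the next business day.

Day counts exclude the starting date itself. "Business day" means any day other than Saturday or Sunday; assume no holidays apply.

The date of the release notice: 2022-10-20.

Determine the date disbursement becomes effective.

2023-03-27

Adding 60 calendar days to 2022-10-20 gives 2022-12-19, which is the last day of the objection period.
Adding 7 calendar days to 2022-12-19 gives 2022-12-26, which is the last day of the waiting period.
The date disbursement becomes effective: 2022-12-26 + 90 days = 2023-03-26. That falls on a Sunday, so it rolls to the next business day, Monday, 2023-03-27.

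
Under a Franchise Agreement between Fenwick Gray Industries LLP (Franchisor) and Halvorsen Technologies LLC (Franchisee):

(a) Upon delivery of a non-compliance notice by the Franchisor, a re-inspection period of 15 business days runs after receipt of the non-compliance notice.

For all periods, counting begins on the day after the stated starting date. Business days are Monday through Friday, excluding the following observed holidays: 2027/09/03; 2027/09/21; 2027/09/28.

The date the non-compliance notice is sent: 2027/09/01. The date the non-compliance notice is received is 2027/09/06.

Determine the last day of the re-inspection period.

2027/09/29

From Monday, 2027/09/06, 15 business days (Sep 7, Sep 8, Sep 9, Sep 10, …, Sep 24, Sep 27, Sep 29, skipping weekends and the listed holidays on Sep 21, Sep 28) brings us to Wednesday, 2027/09/29, which is the last day of the re-inspection period.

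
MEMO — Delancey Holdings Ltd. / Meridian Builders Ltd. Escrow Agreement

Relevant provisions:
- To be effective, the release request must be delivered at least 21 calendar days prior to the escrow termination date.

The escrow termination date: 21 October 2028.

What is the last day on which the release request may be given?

30 September 2028

Counting back 21 calendar days from 21 October 2028 gives 30 September 2028.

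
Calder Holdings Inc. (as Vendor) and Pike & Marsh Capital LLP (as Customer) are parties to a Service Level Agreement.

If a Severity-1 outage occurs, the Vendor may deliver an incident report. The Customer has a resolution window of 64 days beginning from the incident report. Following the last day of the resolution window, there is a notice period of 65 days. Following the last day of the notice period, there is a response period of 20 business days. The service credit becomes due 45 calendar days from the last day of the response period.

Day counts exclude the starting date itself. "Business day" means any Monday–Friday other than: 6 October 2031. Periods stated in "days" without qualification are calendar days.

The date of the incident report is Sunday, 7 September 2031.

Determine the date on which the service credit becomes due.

Adding 64 calendar days to 7 September 2031 gives 10 November 2031, which is the last day of the resolution window.
The last day of the notice period: 10 November 2031 + 65 days = 14 January 2032.
The last day of the response period: 20 business days after Wednesday, 14 January 2032, skipping weekends — Jan 15, Jan 16, Jan 19, Jan 20, …, Feb 9, Feb 10, Feb 11 — lands on Wednesday, 11 February 2032.
The date on which the service credit becomes due: 11 February 2032 + 45 days = 27 March 2032.

27 March 2032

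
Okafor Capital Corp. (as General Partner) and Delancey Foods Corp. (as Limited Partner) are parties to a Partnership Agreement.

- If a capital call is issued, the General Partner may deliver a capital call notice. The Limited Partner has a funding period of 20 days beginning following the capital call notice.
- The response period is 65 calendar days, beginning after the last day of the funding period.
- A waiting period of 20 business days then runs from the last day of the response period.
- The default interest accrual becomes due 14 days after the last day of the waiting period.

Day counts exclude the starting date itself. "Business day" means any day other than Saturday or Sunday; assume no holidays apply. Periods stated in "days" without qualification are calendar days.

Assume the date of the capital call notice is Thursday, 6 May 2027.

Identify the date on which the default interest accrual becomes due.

10 September 2027

Adding 20 calendar days to 6 May 2027 gives 26 May 2027, which is the last day of the funding period.
The last day of the response period: 26 May 2027 + 65 days = 30 July 2027.
The last day of the waiting period: 20 business days after Friday, 30 July 2027, skipping weekends — Aug 2, Aug 3, Aug 4, Aug 5, …, Aug 25, Aug 26, Aug 27 — lands on Friday, 27 August 2027.
Adding 14 calendar days to 27 August 2027 gives 10 September 2027, which is the date on which the default interest accrual becomes due.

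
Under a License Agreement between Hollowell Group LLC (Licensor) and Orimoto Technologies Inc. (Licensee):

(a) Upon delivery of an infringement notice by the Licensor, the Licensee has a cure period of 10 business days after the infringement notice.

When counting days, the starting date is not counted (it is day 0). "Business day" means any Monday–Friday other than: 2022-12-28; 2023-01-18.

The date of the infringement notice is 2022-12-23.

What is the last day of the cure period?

2023-01-09

From Friday, 2022-12-23, 10 business days (Dec 26, Dec 27, Dec 29, Dec 30, Jan 2, Jan 3, Jan 4, Jan 5, Jan 6, Jan 9, skipping weekends and the listed holiday on Dec 28) brings us to Monday, 2023-01-09, which is the last day of the cure period.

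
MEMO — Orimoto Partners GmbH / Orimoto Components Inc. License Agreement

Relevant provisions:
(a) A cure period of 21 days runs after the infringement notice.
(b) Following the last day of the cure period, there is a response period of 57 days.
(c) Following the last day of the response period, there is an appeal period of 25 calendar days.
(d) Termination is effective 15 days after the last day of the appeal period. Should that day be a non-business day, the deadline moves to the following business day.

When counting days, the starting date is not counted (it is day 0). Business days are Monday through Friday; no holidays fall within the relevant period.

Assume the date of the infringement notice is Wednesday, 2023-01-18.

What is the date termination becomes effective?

Adding 21 calendar days to 2023-01-18 gives 2023-02-08, which is the last day of the cure period.
The last day of the response period: 2023-02-08 + 57 days = 2023-04-06.
Adding 25 calendar days to 2023-04-06 gives 2023-05-01, which is the last day of the appeal period.
The date termination becomes effective: 15 calendar days after 2023-05-01 is 2023-05-16. 2023-05-16 is a Tuesday, so no roll-forward applies.

2023-05-16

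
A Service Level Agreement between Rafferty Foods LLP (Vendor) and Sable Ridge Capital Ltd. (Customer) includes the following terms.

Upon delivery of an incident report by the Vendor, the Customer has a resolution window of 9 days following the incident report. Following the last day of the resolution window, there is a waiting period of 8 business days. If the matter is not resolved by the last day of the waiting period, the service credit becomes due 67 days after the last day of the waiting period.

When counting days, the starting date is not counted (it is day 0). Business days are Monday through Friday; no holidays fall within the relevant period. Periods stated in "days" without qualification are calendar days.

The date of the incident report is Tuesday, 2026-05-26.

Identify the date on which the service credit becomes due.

2026-08-22

The last day of the resolution window: 9 calendar days after 2026-05-26 is 2026-06-04.
From Thursday, 2026-06-04, 8 business days (Jun 5, Jun 8, Jun 9, Jun 10, Jun 11, Jun 12, Jun 15, Jun 16, skipping weekends) brings us to Tuesday, 2026-06-16, which is the last day of the waiting period.
Adding 67 calendar days to 2026-06-16 gives 2026-08-22, which is the date on which the service credit becomes due.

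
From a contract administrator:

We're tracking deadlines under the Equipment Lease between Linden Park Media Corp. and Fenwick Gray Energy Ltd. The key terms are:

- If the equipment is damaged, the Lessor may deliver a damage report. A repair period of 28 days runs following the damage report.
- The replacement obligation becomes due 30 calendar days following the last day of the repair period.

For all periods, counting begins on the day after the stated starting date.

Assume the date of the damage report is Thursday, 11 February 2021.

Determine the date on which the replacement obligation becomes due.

Adding 28 calendar days to 11 February 2021 gives 11 March 2021, which is the last day of the repair period.
The date on which the replacement obligation becomes due: 11 March 2021 + 30 days = 10 April 2021.

10 April 2021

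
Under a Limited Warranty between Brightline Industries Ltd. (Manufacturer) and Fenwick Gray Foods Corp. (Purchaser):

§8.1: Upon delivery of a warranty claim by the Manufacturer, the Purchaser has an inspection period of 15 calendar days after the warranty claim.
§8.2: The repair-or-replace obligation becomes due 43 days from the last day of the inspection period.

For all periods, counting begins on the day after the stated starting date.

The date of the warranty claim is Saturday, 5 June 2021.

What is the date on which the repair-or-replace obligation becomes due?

2 August 2021

The last day of the inspection period: 15 calendar days after 5 June 2021 is 20 June 2021.
Adding 43 calendar days to 20 June 2021 gives 2 August 2021, which is the date on which the repair-or-replace obligation becomes due.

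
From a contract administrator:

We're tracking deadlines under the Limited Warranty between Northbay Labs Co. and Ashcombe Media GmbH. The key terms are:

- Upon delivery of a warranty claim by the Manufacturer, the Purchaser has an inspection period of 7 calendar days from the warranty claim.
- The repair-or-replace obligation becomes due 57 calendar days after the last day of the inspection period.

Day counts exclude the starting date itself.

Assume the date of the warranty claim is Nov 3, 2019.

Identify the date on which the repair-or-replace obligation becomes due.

Jan 6, 2020

Adding 7 calendar days to Nov 3, 2019 gives Nov 10, 2019, which is the last day of the inspection period.
The date on which the repair-or-replace obligation becomes due: Nov 10, 2019 + 57 days = Jan 6, 2020.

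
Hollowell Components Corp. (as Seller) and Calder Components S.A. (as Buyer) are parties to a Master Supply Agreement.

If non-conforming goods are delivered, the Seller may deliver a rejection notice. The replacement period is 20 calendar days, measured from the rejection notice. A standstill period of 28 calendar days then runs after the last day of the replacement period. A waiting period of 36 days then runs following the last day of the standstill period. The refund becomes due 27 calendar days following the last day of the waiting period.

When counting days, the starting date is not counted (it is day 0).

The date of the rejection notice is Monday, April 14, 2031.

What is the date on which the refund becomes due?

August 3, 2031

The last day of the replacement period: April 14, 2031 + 20 days = May 4, 2031.
The last day of the standstill period: May 4, 2031 + 28 days = June 1, 2031.
The last day of the waiting period: June 1, 2031 + 36 days = July 7, 2031.
The date on which the refund becomes due: July 7, 2031 + 27 days = August 3, 2031.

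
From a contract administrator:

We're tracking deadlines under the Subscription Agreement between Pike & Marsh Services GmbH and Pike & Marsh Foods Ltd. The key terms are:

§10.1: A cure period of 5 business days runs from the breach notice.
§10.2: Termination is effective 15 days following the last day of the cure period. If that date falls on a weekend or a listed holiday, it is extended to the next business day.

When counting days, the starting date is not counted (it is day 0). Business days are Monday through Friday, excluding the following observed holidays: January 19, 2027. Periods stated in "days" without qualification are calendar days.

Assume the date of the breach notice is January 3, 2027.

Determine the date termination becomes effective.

The last day of the cure period: counting 5 business days from Sunday, January 3, 2027 (Jan 4, Jan 5, Jan 6, Jan 7, Jan 8, skipping weekends) reaches Friday, January 8, 2027.
The date termination becomes effective: 15 calendar days after January 8, 2027 is January 23, 2027. That falls on a Saturday, so it rolls to the next business day, Monday, January 25, 2027.

January 25, 2027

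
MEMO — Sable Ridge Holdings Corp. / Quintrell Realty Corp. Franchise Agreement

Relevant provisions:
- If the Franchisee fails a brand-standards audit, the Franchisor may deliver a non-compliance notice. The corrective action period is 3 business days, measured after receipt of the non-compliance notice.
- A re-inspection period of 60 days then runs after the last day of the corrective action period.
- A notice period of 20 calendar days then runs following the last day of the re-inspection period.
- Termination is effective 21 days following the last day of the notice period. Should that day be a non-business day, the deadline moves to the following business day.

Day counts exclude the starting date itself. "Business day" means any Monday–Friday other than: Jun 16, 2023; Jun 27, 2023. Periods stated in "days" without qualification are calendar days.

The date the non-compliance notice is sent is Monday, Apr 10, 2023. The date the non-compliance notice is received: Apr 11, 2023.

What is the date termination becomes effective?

Jul 24, 2023

From Tuesday, Apr 11, 2023, 3 business days (Apr 12, Apr 13, Apr 14, skipping weekends) brings us to Friday, Apr 14, 2023, which is the last day of the corrective action period.
Adding 60 calendar days to Apr 14, 2023 gives Jun 13, 2023, which is the last day of the re-inspection period.
The last day of the notice period: 20 calendar days after Jun 13, 2023 is Jul 3, 2023.
The date termination becomes effective: Jul 3, 2023 + 21 days = Jul 24, 2023. Jul 24, 2023 is a Monday and is not a listed holiday, so no roll-forward applies.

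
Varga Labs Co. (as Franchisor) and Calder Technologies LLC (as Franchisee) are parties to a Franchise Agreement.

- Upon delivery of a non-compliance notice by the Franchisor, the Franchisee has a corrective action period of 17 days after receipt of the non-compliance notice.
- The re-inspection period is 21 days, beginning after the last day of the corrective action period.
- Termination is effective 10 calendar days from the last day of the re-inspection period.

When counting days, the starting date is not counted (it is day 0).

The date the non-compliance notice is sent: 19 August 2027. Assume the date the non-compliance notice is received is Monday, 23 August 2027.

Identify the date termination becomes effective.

The last day of the corrective action period: 17 calendar days after 23 August 2027 is 9 September 2027.
The last day of the re-inspection period: 21 calendar days after 9 September 2027 is 30 September 2027.
The date termination becomes effective: 10 calendar days after 30 September 2027 is 10 October 2027.

10 October 2027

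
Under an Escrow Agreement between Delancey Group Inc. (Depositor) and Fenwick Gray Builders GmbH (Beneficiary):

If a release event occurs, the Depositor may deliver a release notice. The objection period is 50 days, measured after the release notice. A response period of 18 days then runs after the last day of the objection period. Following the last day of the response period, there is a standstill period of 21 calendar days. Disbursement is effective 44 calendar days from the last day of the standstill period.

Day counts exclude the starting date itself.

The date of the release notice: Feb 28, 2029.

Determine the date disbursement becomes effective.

Adding 50 calendar days to Feb 28, 2029 gives Apr 19, 2029, which is the last day of the objection period.
The last day of the response period: 18 calendar days after Apr 19, 2029 is May 7, 2029.
Adding 21 calendar days to May 7, 2029 gives May 28, 2029, which is the last day of the standstill period.
Adding 44 calendar days to May 28, 2029 gives Jul 11, 2029, which is the date disbursement becomes effective.

Jul 11, 2029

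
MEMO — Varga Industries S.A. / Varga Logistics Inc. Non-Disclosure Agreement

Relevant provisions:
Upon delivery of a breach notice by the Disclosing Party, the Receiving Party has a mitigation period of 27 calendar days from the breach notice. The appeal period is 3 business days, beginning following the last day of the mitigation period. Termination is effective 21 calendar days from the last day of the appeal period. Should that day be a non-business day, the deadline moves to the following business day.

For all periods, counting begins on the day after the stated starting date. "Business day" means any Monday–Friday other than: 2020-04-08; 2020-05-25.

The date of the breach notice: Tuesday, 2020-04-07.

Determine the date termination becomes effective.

The last day of the mitigation period: 27 calendar days after 2020-04-07 is 2020-05-04.
From Monday, 2020-05-04, 3 business days (May 5, May 6, May 7, skipping weekends) brings us to Thursday, 2020-05-07, which is the last day of the appeal period.
The date termination becomes effective: 21 calendar days after 2020-05-07 is 2020-05-28. 2020-05-28 is a Thursday and is not a listed holiday, so no roll-forward applies.

2020-05-28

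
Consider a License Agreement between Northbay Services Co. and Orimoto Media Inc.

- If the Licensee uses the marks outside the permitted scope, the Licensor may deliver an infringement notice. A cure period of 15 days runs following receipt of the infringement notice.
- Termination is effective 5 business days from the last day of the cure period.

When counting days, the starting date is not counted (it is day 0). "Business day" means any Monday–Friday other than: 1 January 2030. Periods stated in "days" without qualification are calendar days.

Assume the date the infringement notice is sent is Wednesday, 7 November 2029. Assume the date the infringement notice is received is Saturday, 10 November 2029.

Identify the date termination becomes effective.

The last day of the cure period: 15 calendar days after 10 November 2029 is 25 November 2029.
The date termination becomes effective: 5 business days after Sunday, 25 November 2029, skipping weekends — Nov 26, Nov 27, Nov 28, Nov 29, Nov 30 — lands on Friday, 30 November 2029.

30 November 2029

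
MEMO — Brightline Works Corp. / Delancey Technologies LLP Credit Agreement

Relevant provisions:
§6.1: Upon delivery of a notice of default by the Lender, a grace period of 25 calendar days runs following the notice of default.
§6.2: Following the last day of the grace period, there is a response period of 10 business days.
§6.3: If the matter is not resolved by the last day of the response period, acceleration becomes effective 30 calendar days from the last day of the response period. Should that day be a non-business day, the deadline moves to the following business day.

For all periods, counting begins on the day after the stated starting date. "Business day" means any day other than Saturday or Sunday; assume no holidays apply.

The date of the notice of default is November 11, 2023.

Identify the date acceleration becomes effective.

Adding 25 calendar days to November 11, 2023 gives December 6, 2023, which is the last day of the grace period.
The last day of the response period: counting 10 business days from Wednesday, December 6, 2023 (Dec 7, Dec 8, Dec 11, Dec 12, Dec 13, Dec 14, Dec 15, Dec 18, Dec 19, Dec 20, skipping weekends) reaches Wednesday, December 20, 2023.
Adding 30 calendar days to December 20, 2023 gives January 19, 2024, which is the date acceleration becomes effective. January 19, 2024 is a Friday, so no roll-forward applies.

January 19, 2024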